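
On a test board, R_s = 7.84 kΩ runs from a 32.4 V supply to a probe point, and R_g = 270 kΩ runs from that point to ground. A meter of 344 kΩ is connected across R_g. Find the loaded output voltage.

V_out ≈ 30.8 V

The load sits in parallel with R_g: R_g‖R_L = (270 × 344) / (270 + 344) = 151.3 kΩ.
V_out = 32.4 × 151.3 / (7.84 + 151.3) = 32.4 × 151.3/159.1 = 30.8 V.
(Unloaded it would have been 31.5 V.)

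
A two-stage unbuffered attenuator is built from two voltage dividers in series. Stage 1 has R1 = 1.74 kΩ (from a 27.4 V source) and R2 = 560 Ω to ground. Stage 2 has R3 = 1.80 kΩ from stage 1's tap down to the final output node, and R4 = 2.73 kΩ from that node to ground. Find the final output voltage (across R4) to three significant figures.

V_out ≈ 3.68 V

Stage 2 presents R3+R4 = 4530 Ω as a load on stage 1's tap.
Stage 1's lower leg becomes R2‖(R3+R4) = 498.4 Ω, so V_mid = 27.4 × 498.4/2238 = 6.101 V.
Stage 2 is itself unloaded: V_out = V_mid × R4/(R3+R4) = 6.101 × 2730/4530 = 3.68 V.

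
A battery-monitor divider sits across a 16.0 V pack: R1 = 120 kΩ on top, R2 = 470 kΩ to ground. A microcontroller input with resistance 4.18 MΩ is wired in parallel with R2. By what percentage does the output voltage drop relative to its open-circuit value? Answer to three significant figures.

The divider's output (Thévenin) resistance is R1‖R2 = 95.59 kΩ.
Fractional drop under load = R_th/(R_th + R_L) = 95.59 / (95.59 + 4180) = 0.02236.
So the output falls by 2.24 %.

2.24 %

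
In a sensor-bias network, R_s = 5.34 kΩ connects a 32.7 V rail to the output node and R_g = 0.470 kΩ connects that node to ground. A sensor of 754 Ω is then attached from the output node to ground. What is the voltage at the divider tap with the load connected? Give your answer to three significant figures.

V_out ≈ 1.68 V

The load sits in parallel with R_g: R_g‖R_L = (470 × 754) / (470 + 754) = 289.5 Ω.
V_out = 32.7 × 289.5 / (5340 + 289.5) = 32.7 × 289.5/5630 = 1.68 V.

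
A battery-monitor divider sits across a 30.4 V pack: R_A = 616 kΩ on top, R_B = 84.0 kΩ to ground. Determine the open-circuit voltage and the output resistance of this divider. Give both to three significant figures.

V_th is the open-circuit tap voltage: 30.4 × 84.0/(616 + 84.0) = 3.65 V.
With the supply zeroed, R_A and R_B appear in parallel from the tap: R_th = R_A‖R_B = (616 × 84.0)/700.0 = 73.9 kΩ.

V_th = 3.65 V, R_th = 73.9 kΩ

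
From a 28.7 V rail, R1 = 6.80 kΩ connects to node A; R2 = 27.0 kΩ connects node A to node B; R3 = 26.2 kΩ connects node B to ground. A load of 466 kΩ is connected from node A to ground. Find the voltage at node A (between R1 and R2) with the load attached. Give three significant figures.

V ≈ 25.1 V

Below node A the series string R2+R3 = 53.20 kΩ sits in parallel with the 466 kΩ load: 47.75 kΩ.
V_A = 28.7 × 47.75/(6.80 + 47.75) = 25.1 V.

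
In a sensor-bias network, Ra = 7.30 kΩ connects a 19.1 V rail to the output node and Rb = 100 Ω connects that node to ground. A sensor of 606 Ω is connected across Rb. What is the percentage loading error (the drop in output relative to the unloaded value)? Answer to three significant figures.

14.0 %

Unloaded V = 19.1 × 100/7400 = 0.25811 V.
Loaded: Rb‖R_L = 85.84 Ω, giving V = 19.1 × 85.84/7386 = 0.22197 V.
Drop = (0.25811 − 0.22197) / 0.25811 = 14.0 %.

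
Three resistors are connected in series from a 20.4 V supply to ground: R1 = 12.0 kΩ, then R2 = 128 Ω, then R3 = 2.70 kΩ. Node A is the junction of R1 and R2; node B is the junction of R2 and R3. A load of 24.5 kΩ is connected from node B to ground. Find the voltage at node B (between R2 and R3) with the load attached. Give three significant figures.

V ≈ 3.41 V

At node B, R3 is in parallel with the load: R3‖R_L = 2432 Ω.
Below node A the resistance is R2 + (R3‖R_L) = 2560 Ω, so V_A = 20.4 × 2560/14560 = 3.587 V.
Then V_B = V_A × (R3‖R_L)/(R2 + R3‖R_L) = 3.587 × 2432/2560 = 3.41 V.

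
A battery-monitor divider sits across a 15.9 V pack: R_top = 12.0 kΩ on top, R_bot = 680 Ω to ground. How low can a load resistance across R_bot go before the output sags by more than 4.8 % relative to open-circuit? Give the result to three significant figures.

Output resistance R_th = R_top‖R_bot = (12000 × 680)/12680 = 643.5 Ω.
The fractional drop is R_th/(R_th + R_L); requiring this ≤ 0.0480 gives R_L ≥ R_th(1/0.0480 − 1) = 643.5 × 19.83 = 12.8 kΩ.

R_L(min) ≈ 12.8 kΩ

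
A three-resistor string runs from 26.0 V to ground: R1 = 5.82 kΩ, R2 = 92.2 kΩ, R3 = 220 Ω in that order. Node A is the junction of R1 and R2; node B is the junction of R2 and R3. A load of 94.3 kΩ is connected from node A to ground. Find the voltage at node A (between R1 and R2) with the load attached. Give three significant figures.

Below node A the series string R2+R3 = 92420 Ω sits in parallel with the 94300 Ω load: 46680 Ω.
V_A = 26.0 × 46680/(5820 + 46680) = 23.1 V.

V ≈ 23.1 V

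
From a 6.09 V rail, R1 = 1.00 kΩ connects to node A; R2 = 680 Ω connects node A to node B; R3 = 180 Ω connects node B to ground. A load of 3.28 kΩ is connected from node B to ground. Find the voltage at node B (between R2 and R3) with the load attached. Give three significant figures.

V ≈ 0.562 V

At node B, R3 is in parallel with the load: R3‖R_L = 170.6 Ω.
Below node A the resistance is R2 + (R3‖R_L) = 850.6 Ω, so V_A = 6.09 × 850.6/1851 = 2.799 V.
Then V_B = V_A × (R3‖R_L)/(R2 + R3‖R_L) = 2.799 × 170.6/850.6 = 0.562 V.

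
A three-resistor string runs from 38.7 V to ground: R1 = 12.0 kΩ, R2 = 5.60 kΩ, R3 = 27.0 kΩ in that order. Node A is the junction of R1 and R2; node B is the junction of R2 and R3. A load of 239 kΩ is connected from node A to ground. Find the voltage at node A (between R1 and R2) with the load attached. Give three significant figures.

V ≈ 27.3 V

Below node A the series string R2+R3 = 32.60 kΩ sits in parallel with the 239 kΩ load: 28.69 kΩ.
V_A = 38.7 × 28.69/(12.0 + 28.69) = 27.3 V.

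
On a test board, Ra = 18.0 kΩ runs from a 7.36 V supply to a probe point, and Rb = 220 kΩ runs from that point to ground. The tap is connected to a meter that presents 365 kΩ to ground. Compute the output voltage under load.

The load sits in parallel with Rb: Rb‖R_L = (220 × 365) / (220 + 365) = 137.3 kΩ.
V_out = 7.36 × 137.3 / (18.0 + 137.3) = 7.36 × 137.3/155.3 = 6.51 V.
(Unloaded it would have been 6.80 V.)

V_out ≈ 6.51 V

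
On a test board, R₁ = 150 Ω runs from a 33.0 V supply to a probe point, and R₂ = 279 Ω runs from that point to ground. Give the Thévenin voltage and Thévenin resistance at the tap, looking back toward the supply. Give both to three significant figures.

V_th is the open-circuit tap voltage: 33.0 × 279/(150 + 279) = 21.5 V.
With the supply zeroed, R₁ and R₂ appear in parallel from the tap: R_th = R₁‖R₂ = (150 × 279)/429.0 = 97.6 Ω.

V_th = 21.5 V, R_th = 97.6 Ω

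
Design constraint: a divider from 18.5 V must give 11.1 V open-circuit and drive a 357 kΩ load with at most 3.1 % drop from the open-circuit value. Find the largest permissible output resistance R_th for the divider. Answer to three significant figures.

R_th ≤ 11.4 kΩ

Loading drop = R_th/(R_th + R_L) ≤ 0.0310, so R_th ≤ R_L · ε/(1−ε) = 357 kΩ × 0.0310/0.9690 = 11.4 kΩ.
(Any R1, R2 with R2/(R1+R2) = 0.600 and R1‖R2 ≤ 11.4 kΩ will meet the spec.)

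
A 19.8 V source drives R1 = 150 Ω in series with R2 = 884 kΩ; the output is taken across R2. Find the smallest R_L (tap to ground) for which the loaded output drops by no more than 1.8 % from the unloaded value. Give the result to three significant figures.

R_L(min) ≈ 8.18 kΩ

Output resistance R_th = R1‖R2 = (150 × 884000)/884200 = 150.0 Ω.
The fractional drop is R_th/(R_th + R_L); requiring this ≤ 0.0180 gives R_L ≥ R_th(1/0.0180 − 1) = 150.0 × 54.56 = 8.18 kΩ.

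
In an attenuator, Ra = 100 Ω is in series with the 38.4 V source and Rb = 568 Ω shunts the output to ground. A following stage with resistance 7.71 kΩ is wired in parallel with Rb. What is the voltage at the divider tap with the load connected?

V_out ≈ 32.3 V

The load sits in parallel with Rb: Rb‖R_L = (568 × 7710) / (568 + 7710) = 529.0 Ω.
V_out = 38.4 × 529.0 / (100 + 529.0) = 38.4 × 529.0/629.0 = 32.3 V.
(Unloaded it would have been 32.7 V.)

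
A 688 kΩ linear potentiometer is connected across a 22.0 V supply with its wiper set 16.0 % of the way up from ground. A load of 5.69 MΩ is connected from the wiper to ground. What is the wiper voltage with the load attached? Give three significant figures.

V ≈ 3.46 V

The wiper splits the pot into (1−α)R = 577.9 kΩ above and αR = 110.1 kΩ below.
Lower section ‖ load = 108.0 kΩ.
V_wiper = 22.0 × 108.0/(577.9 + 108.0) = 3.46 V.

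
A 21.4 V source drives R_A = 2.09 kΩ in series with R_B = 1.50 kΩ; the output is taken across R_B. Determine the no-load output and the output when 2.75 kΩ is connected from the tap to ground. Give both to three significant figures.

Open-circuit: V = 21.4 × 1.50/(2.09 + 1.50) = 8.94 V.
With the load, R_B becomes R_B‖R_L = 0.9706 kΩ, so V = 21.4 × 0.9706/3.061 = 6.79 V.

Unloaded: 8.94 V; loaded: 6.79 V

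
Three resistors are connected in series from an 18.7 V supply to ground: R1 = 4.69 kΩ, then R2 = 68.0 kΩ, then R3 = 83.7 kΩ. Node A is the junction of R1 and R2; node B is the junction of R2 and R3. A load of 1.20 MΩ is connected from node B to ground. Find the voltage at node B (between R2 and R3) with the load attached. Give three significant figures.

At node B, R3 is in parallel with the load: R3‖R_L = 78.24 kΩ.
Below node A the resistance is R2 + (R3‖R_L) = 146.2 kΩ, so V_A = 18.7 × 146.2/150.9 = 18.12 V.
Then V_B = V_A × (R3‖R_L)/(R2 + R3‖R_L) = 18.12 × 78.24/146.2 = 9.69 V.

V ≈ 9.69 V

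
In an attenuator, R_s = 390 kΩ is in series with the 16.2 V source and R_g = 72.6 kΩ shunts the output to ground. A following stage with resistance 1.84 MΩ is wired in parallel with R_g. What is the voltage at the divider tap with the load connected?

V_out ≈ 2.46 V

The load sits in parallel with R_g: R_g‖R_L = (72.6 × 1840) / (72.6 + 1840) = 69.84 kΩ.
V_out = 16.2 × 69.84 / (390 + 69.84) = 16.2 × 69.84/459.8 = 2.46 V.
(Unloaded it would have been 2.54 V.)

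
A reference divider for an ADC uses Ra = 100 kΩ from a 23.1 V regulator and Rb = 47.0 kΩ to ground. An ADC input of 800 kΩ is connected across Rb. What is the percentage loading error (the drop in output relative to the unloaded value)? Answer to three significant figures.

3.84 %

The divider's output (Thévenin) resistance is Ra‖Rb = 31.97 kΩ.
Fractional drop under load = R_th/(R_th + R_L) = 31.97 / (31.97 + 800) = 0.03843.
So the output falls by 3.84 %.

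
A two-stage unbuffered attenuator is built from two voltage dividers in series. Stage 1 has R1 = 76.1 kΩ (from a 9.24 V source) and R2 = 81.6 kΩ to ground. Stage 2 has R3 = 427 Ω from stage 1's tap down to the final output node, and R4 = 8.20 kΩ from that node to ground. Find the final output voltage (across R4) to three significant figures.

V_out ≈ 0.817 V

Stage 2 presents R3+R4 = 8627 Ω as a load on stage 1's tap.
Stage 1's lower leg becomes R2‖(R3+R4) = 7802 Ω, so V_mid = 9.24 × 7802/83900 = 0.8592 V.
Stage 2 is itself unloaded: V_out = V_mid × R4/(R3+R4) = 0.8592 × 8200/8627 = 0.817 V.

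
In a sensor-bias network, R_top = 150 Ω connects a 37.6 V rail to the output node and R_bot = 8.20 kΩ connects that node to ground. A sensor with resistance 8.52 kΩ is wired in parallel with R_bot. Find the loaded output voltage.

V_out ≈ 36.3 V

The load sits in parallel with R_bot: R_bot‖R_L = (8200 × 8520) / (8200 + 8520) = 4178 Ω.
V_out = 37.6 × 4178 / (150 + 4178) = 37.6 × 4178/4328 = 36.3 V.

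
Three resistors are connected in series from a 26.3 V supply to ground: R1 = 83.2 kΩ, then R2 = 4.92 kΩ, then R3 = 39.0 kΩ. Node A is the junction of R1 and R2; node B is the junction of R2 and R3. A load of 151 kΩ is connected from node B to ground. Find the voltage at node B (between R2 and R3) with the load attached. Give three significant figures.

V ≈ 6.84 V

At node B, R3 is in parallel with the load: R3‖R_L = 30.99 kΩ.
Below node A the resistance is R2 + (R3‖R_L) = 35.91 kΩ, so V_A = 26.3 × 35.91/119.1 = 7.930 V.
Then V_B = V_A × (R3‖R_L)/(R2 + R3‖R_L) = 7.930 × 30.99/35.91 = 6.84 V.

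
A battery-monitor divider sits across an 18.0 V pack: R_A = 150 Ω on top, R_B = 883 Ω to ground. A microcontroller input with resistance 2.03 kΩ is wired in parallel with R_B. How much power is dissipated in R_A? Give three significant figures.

Total resistance from the source is R_A + (R_B‖R_L) = 765.3 Ω, so I = 18.0/765.3 Ω = 23.52 mA.
P = I²·R_A = (23.52 mA)² × 150 Ω = 83.0 mW.

P ≈ 83.0 mW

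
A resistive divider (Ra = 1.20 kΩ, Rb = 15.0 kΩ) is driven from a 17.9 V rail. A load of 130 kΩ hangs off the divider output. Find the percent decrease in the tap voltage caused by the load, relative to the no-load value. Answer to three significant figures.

0.847 %

The divider's output (Thévenin) resistance is Ra‖Rb = 1.111 kΩ.
Fractional drop under load = R_th/(R_th + R_L) = 1.111 / (1.111 + 130) = 0.008475.
So the output falls by 0.847 %.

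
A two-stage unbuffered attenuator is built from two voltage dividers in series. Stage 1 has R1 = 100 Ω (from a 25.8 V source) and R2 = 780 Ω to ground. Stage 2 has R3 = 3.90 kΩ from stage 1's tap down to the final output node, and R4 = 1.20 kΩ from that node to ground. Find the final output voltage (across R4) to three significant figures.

V_out ≈ 5.29 V

Stage 2 presents R3+R4 = 5100 Ω as a load on stage 1's tap.
Stage 1's lower leg becomes R2‖(R3+R4) = 676.5 Ω, so V_mid = 25.8 × 676.5/776.5 = 22.48 V.
Stage 2 is itself unloaded: V_out = V_mid × R4/(R3+R4) = 22.48 × 1200/5100 = 5.29 V.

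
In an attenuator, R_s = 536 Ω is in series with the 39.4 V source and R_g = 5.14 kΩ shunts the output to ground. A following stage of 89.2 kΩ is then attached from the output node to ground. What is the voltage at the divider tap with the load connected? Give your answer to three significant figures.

V_out ≈ 35.5 V

The load sits in parallel with R_g: R_g‖R_L = (5140 × 89200) / (5140 + 89200) = 4860 Ω.
V_out = 39.4 × 4860 / (536 + 4860) = 39.4 × 4860/5396 = 35.5 V.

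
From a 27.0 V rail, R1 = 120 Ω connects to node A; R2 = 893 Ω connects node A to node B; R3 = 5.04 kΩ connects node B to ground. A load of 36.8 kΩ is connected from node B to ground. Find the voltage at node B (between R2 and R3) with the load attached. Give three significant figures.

At node B, R3 is in parallel with the load: R3‖R_L = 4433 Ω.
Below node A the resistance is R2 + (R3‖R_L) = 5326 Ω, so V_A = 27.0 × 5326/5446 = 26.41 V.
Then V_B = V_A × (R3‖R_L)/(R2 + R3‖R_L) = 26.41 × 4433/5326 = 22.0 V.

V ≈ 22.0 V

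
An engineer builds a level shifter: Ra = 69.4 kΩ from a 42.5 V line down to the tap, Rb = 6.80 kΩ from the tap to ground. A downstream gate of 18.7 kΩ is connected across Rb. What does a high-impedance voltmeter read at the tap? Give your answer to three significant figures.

The load sits in parallel with Rb: Rb‖R_L = (6.80 × 18.7) / (6.80 + 18.7) = 4.987 kΩ.
V_out = 42.5 × 4.987 / (69.4 + 4.987) = 42.5 × 4.987/74.39 = 2.85 V.
(Unloaded it would have been 3.79 V.)

V_out ≈ 2.85 V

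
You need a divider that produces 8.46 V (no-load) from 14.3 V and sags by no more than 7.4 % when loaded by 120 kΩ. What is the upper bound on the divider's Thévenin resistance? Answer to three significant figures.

Loading drop = R_th/(R_th + R_L) ≤ 0.0740, so R_th ≤ R_L · ε/(1−ε) = 120 kΩ × 0.0740/0.9260 = 9.59 kΩ.
(Any R1, R2 with R2/(R1+R2) = 0.592 and R1‖R2 ≤ 9.59 kΩ will meet the spec.)

R_th ≤ 9.59 kΩ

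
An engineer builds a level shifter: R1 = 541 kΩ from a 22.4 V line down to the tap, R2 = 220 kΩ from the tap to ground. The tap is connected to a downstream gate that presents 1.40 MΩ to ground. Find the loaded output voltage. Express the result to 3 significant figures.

The load sits in parallel with R2: R2‖R_L = (220 × 1400) / (220 + 1400) = 190.1 kΩ.
V_out = 22.4 × 190.1 / (541 + 190.1) = 22.4 × 190.1/731.1 = 5.82 V.
(Unloaded it would have been 6.48 V.)

V_out ≈ 5.82 V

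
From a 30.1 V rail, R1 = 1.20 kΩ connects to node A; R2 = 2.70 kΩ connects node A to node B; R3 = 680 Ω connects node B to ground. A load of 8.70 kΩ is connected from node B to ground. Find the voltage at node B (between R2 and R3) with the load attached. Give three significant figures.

V ≈ 4.19 V

At node B, R3 is in parallel with the load: R3‖R_L = 630.7 Ω.
Below node A the resistance is R2 + (R3‖R_L) = 3331 Ω, so V_A = 30.1 × 3331/4531 = 22.13 V.
Then V_B = V_A × (R3‖R_L)/(R2 + R3‖R_L) = 22.13 × 630.7/3331 = 4.19 V.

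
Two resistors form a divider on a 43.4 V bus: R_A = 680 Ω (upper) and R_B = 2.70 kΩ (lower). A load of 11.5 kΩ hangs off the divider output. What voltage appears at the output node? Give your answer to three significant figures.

V_out ≈ 33.1 V

The load sits in parallel with R_B: R_B‖R_L = (2700 × 11500) / (2700 + 11500) = 2187 Ω.
V_out = 43.4 × 2187 / (680 + 2187) = 43.4 × 2187/2867 = 33.1 V.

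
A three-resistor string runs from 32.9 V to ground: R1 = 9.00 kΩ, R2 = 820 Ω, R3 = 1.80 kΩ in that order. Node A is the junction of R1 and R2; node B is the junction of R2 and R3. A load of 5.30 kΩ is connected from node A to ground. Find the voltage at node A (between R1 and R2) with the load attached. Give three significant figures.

V ≈ 5.36 V

Below node A the series string R2+R3 = 2620 Ω sits in parallel with the 5300 Ω load: 1753 Ω.
V_A = 32.9 × 1753/(9000 + 1753) = 5.36 V.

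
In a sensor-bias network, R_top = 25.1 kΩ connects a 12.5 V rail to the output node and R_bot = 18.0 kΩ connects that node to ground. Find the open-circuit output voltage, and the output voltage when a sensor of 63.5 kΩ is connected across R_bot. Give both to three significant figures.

Open-circuit: V = 12.5 × 18.0/(25.1 + 18.0) = 5.22 V.
With the load, R_bot becomes R_bot‖R_L = 14.02 kΩ, so V = 12.5 × 14.02/39.12 = 4.48 V.

Unloaded: 5.22 V; loaded: 4.48 V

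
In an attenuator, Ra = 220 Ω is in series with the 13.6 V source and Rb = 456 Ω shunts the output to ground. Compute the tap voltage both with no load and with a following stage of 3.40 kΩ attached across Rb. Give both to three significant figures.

Open-circuit: V = 13.6 × 456/(220 + 456) = 9.17 V.
With the load, Rb becomes Rb‖R_L = 402.1 Ω, so V = 13.6 × 402.1/622.1 = 8.79 V.

Unloaded: 9.17 V; loaded: 8.79 V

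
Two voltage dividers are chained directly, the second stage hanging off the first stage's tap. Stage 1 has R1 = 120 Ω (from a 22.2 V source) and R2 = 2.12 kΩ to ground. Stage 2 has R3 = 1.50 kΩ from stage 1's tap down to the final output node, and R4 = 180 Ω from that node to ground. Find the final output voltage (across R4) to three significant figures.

Stage 2 presents R3+R4 = 1680 Ω as a load on stage 1's tap.
Stage 1's lower leg becomes R2‖(R3+R4) = 937.3 Ω, so V_mid = 22.2 × 937.3/1057 = 19.68 V.
Stage 2 is itself unloaded: V_out = V_mid × R4/(R3+R4) = 19.68 × 180/1680 = 2.11 V.

V_out ≈ 2.11 V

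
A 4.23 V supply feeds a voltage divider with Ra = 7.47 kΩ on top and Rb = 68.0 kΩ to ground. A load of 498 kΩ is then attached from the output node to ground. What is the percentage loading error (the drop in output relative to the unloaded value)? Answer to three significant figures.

The divider's output (Thévenin) resistance is Ra‖Rb = 6.731 kΩ.
Fractional drop under load = R_th/(R_th + R_L) = 6.731 / (6.731 + 498) = 0.01334.
So the output falls by 1.33 %.

1.33 %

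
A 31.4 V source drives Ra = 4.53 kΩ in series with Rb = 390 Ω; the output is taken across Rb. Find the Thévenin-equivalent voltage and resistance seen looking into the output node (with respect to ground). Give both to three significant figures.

V_th = 2.49 V, R_th = 359 Ω

V_th is the open-circuit tap voltage: 31.4 × 390/(4530 + 390) = 2.49 V.
With the supply zeroed, Ra and Rb appear in parallel from the tap: R_th = Ra‖Rb = (4530 × 390)/4920 = 359 Ω.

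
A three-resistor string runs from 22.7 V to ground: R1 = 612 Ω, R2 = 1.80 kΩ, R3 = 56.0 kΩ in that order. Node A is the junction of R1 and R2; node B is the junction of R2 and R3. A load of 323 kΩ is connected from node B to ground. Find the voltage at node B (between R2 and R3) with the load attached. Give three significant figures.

V ≈ 21.6 V

At node B, R3 is in parallel with the load: R3‖R_L = 47730 Ω.
Below node A the resistance is R2 + (R3‖R_L) = 49530 Ω, so V_A = 22.7 × 49530/50140 = 22.42 V.
Then V_B = V_A × (R3‖R_L)/(R2 + R3‖R_L) = 22.42 × 47730/49530 = 21.6 V.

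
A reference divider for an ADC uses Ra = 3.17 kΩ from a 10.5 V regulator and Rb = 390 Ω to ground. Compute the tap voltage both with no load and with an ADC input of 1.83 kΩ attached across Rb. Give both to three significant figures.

Unloaded: 1.15 V; loaded: 0.967 V

Open-circuit: V = 10.5 × 390/(3170 + 390) = 1.15 V.
With the load, Rb becomes Rb‖R_L = 321.5 Ω, so V = 10.5 × 321.5/3491 = 0.967 V.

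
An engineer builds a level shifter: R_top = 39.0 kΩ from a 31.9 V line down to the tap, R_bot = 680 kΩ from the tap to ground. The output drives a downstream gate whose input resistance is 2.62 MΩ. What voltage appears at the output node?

The load sits in parallel with R_bot: R_bot‖R_L = (680 × 2620) / (680 + 2620) = 539.9 kΩ.
V_out = 31.9 × 539.9 / (39.0 + 539.9) = 31.9 × 539.9/578.9 = 29.8 V.

V_out ≈ 29.8 V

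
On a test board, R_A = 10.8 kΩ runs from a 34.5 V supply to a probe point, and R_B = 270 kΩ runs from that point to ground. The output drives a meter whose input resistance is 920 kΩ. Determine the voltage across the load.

The load sits in parallel with R_B: R_B‖R_L = (270 × 920) / (270 + 920) = 208.7 kΩ.
V_out = 34.5 × 208.7 / (10.8 + 208.7) = 34.5 × 208.7/219.5 = 32.8 V.
(Unloaded it would have been 33.2 V.)

V_out ≈ 32.8 V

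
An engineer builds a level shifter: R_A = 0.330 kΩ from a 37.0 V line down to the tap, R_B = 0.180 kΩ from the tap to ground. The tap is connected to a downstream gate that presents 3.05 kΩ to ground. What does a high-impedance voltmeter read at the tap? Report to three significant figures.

V_out ≈ 12.6 V

The load sits in parallel with R_B: R_B‖R_L = (180 × 3050) / (180 + 3050) = 170.0 Ω.
V_out = 37.0 × 170.0 / (330 + 170.0) = 37.0 × 170.0/500.0 = 12.6 V.
(Unloaded it would have been 13.1 V.)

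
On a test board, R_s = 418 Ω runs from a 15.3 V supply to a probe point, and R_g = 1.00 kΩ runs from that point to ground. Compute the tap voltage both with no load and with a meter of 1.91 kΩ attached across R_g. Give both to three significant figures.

Unloaded: 10.8 V; loaded: 9.35 V

Open-circuit: V = 15.3 × 1000/(418 + 1000) = 10.8 V.
With the load, R_g becomes R_g‖R_L = 656.4 Ω, so V = 15.3 × 656.4/1074 = 9.35 V.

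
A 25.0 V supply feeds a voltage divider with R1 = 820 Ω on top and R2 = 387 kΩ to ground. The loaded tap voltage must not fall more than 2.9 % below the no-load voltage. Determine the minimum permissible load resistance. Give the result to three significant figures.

R_L(min) ≈ 27.4 kΩ

Output resistance R_th = R1‖R2 = (820 × 387000)/387800 = 818.3 Ω.
The fractional drop is R_th/(R_th + R_L); requiring this ≤ 0.0290 gives R_L ≥ R_th(1/0.0290 − 1) = 818.3 × 33.48 = 27.4 kΩ.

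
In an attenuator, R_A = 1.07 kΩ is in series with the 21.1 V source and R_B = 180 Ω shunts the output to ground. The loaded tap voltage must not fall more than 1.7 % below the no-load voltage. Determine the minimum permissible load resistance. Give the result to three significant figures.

R_L(min) ≈ 8.91 kΩ

Output resistance R_th = R_A‖R_B = (1070 × 180)/1250 = 154.1 Ω.
The fractional drop is R_th/(R_th + R_L); requiring this ≤ 0.0170 gives R_L ≥ R_th(1/0.0170 − 1) = 154.1 × 57.82 = 8.91 kΩ.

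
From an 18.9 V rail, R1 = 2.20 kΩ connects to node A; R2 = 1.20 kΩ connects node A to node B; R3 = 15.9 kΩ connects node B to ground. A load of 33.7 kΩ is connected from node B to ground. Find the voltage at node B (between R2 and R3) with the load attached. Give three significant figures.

V ≈ 14.4 V

At node B, R3 is in parallel with the load: R3‖R_L = 10.80 kΩ.
Below node A the resistance is R2 + (R3‖R_L) = 12.00 kΩ, so V_A = 18.9 × 12.00/14.20 = 15.97 V.
Then V_B = V_A × (R3‖R_L)/(R2 + R3‖R_L) = 15.97 × 10.80/12.00 = 14.4 V.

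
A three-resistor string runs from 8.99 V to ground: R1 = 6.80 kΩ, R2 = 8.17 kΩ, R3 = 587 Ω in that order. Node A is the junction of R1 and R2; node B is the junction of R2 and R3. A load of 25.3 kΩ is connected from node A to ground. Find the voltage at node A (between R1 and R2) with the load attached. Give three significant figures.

Below node A the series string R2+R3 = 8757 Ω sits in parallel with the 25300 Ω load: 6505 Ω.
V_A = 8.99 × 6505/(6800 + 6505) = 4.40 V.

V ≈ 4.40 V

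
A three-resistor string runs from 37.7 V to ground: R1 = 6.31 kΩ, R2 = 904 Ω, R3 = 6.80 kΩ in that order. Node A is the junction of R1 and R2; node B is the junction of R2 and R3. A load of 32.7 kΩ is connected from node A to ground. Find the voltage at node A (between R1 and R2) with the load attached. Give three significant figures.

V ≈ 18.7 V

Below node A the series string R2+R3 = 7704 Ω sits in parallel with the 32700 Ω load: 6235 Ω.
V_A = 37.7 × 6235/(6310 + 6235) = 18.7 V.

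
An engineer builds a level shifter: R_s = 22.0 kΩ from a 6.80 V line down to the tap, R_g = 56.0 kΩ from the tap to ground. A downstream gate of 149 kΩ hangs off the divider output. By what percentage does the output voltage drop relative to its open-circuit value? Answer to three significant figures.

Unloaded V = 6.80 × 56.0/78.00 = 4.8821 V.
Loaded: R_g‖R_L = 40.70 kΩ, giving V = 6.80 × 40.70/62.70 = 4.4141 V.
Drop = (4.8821 − 4.4141) / 4.8821 = 9.58 %.

9.58 %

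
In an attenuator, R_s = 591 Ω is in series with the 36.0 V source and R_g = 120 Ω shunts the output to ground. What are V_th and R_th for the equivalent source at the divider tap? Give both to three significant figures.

V_th is the open-circuit tap voltage: 36.0 × 120/(591 + 120) = 6.08 V.
With the supply zeroed, R_s and R_g appear in parallel from the tap: R_th = R_s‖R_g = (591 × 120)/711.0 = 99.7 Ω.

V_th = 6.08 V, R_th = 99.7 Ω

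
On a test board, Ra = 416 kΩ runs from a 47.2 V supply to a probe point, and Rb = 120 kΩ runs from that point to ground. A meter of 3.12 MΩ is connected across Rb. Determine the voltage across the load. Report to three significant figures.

The load sits in parallel with Rb: Rb‖R_L = (120 × 3120) / (120 + 3120) = 115.6 kΩ.
V_out = 47.2 × 115.6 / (416 + 115.6) = 47.2 × 115.6/531.6 = 10.3 V.

V_out ≈ 10.3 V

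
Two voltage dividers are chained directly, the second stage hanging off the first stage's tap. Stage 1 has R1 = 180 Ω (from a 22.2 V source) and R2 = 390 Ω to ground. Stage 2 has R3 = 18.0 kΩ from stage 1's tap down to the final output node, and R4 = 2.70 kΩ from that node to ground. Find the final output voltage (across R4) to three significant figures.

V_out ≈ 1.97 V

Stage 2 presents R3+R4 = 20700 Ω as a load on stage 1's tap.
Stage 1's lower leg becomes R2‖(R3+R4) = 382.8 Ω, so V_mid = 22.2 × 382.8/562.8 = 15.10 V.
Stage 2 is itself unloaded: V_out = V_mid × R4/(R3+R4) = 15.10 × 2700/20700 = 1.97 V.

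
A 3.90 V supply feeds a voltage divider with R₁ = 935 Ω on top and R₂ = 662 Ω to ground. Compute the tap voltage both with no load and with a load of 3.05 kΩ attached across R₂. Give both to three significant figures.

Open-circuit: V = 3.90 × 662/(935 + 662) = 1.62 V.
With the load, R₂ becomes R₂‖R_L = 543.9 Ω, so V = 3.90 × 543.9/1479 = 1.43 V.

Unloaded: 1.62 V; loaded: 1.43 V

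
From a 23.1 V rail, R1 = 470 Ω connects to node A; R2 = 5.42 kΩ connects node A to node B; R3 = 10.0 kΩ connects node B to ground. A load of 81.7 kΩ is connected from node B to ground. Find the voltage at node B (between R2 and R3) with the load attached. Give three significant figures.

At node B, R3 is in parallel with the load: R3‖R_L = 8909 Ω.
Below node A the resistance is R2 + (R3‖R_L) = 14330 Ω, so V_A = 23.1 × 14330/14800 = 22.37 V.
Then V_B = V_A × (R3‖R_L)/(R2 + R3‖R_L) = 22.37 × 8909/14330 = 13.9 V.

V ≈ 13.9 V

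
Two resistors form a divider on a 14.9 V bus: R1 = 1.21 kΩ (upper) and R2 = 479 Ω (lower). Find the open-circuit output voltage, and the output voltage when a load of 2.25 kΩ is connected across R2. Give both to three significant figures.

Unloaded: 4.23 V; loaded: 3.67 V

Open-circuit: V = 14.9 × 479/(1210 + 479) = 4.23 V.
With the load, R2 becomes R2‖R_L = 394.9 Ω, so V = 14.9 × 394.9/1605 = 3.67 V.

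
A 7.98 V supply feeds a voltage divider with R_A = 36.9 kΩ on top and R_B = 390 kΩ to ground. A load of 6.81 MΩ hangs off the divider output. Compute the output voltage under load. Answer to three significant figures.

The load sits in parallel with R_B: R_B‖R_L = (390 × 6810) / (390 + 6810) = 368.9 kΩ.
V_out = 7.98 × 368.9 / (36.9 + 368.9) = 7.98 × 368.9/405.8 = 7.25 V.

V_out ≈ 7.25 V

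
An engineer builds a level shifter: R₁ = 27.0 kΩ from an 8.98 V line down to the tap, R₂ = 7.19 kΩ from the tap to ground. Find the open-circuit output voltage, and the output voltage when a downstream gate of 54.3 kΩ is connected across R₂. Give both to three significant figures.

Open-circuit: V = 8.98 × 7.19/(27.0 + 7.19) = 1.89 V.
With the load, R₂ becomes R₂‖R_L = 6.349 kΩ, so V = 8.98 × 6.349/33.35 = 1.71 V.

Unloaded: 1.89 V; loaded: 1.71 V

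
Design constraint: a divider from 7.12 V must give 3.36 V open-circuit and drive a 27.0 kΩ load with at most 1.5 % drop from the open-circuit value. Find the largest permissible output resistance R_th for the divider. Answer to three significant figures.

Loading drop = R_th/(R_th + R_L) ≤ 0.0150, so R_th ≤ R_L · ε/(1−ε) = 27.0 kΩ × 0.0150/0.9850 = 411 Ω.
(Any R1, R2 with R2/(R1+R2) = 0.472 and R1‖R2 ≤ 411 Ω will meet the spec.)

R_th ≤ 411 Ω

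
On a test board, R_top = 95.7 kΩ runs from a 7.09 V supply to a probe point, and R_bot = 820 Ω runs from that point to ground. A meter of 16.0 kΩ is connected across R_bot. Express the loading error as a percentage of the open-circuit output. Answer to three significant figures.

4.84 %

The divider's output (Thévenin) resistance is R_top‖R_bot = 813.0 Ω.
Fractional drop under load = R_th/(R_th + R_L) = 813.0 / (813.0 + 16000) = 0.04836.
So the output falls by 4.84 %.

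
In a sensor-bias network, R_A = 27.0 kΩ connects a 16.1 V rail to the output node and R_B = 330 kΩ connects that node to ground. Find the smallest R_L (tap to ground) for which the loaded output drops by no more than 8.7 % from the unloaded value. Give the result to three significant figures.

R_L(min) ≈ 262 kΩ

Output resistance R_th = R_A‖R_B = (27.0 × 330)/357.0 = 24.96 kΩ.
The fractional drop is R_th/(R_th + R_L); requiring this ≤ 0.0870 gives R_L ≥ R_th(1/0.0870 − 1) = 24.96 × 10.49 = 262 kΩ.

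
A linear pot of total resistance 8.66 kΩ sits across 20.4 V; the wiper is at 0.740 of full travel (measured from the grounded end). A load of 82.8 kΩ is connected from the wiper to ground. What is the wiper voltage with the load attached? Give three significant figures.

The wiper splits the pot into (1−α)R = 2.252 kΩ above and αR = 6.408 kΩ below.
Lower section ‖ load = 5.948 kΩ.
V_wiper = 20.4 × 5.948/(2.252 + 5.948) = 14.8 V.

V ≈ 14.8 V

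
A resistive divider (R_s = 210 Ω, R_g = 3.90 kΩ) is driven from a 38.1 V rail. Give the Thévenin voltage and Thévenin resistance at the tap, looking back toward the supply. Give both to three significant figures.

V_th is the open-circuit tap voltage: 38.1 × 3900/(210 + 3900) = 36.2 V.
With the supply zeroed, R_s and R_g appear in parallel from the tap: R_th = R_s‖R_g = (210 × 3900)/4110 = 199 Ω.

V_th = 36.2 V, R_th = 199 Ω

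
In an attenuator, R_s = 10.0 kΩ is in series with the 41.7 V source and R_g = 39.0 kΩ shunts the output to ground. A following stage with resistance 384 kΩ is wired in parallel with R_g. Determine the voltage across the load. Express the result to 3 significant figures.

V_out ≈ 32.5 V

The load sits in parallel with R_g: R_g‖R_L = (39.0 × 384) / (39.0 + 384) = 35.40 kΩ.
V_out = 41.7 × 35.40 / (10.0 + 35.40) = 41.7 × 35.40/45.40 = 32.5 V.
(Unloaded it would have been 33.2 V.)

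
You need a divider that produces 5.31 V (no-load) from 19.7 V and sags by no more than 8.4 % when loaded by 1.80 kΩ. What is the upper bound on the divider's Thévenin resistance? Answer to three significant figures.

Loading drop = R_th/(R_th + R_L) ≤ 0.0840, so R_th ≤ R_L · ε/(1−ε) = 1.80 kΩ × 0.0840/0.9160 = 165 Ω.
(Any R1, R2 with R2/(R1+R2) = 0.270 and R1‖R2 ≤ 165 Ω will meet the spec.)

R_th ≤ 165 Ω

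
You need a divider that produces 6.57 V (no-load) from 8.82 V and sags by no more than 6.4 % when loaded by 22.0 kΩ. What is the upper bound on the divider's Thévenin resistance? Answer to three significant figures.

R_th ≤ 1.50 kΩ

Loading drop = R_th/(R_th + R_L) ≤ 0.0640, so R_th ≤ R_L · ε/(1−ε) = 22.0 kΩ × 0.0640/0.9360 = 1.50 kΩ.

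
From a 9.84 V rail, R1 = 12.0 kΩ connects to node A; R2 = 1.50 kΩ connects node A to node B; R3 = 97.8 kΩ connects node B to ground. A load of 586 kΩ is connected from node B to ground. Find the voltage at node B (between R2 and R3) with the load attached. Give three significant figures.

At node B, R3 is in parallel with the load: R3‖R_L = 83.81 kΩ.
Below node A the resistance is R2 + (R3‖R_L) = 85.31 kΩ, so V_A = 9.84 × 85.31/97.31 = 8.627 V.
Then V_B = V_A × (R3‖R_L)/(R2 + R3‖R_L) = 8.627 × 83.81/85.31 = 8.47 V.

V ≈ 8.47 V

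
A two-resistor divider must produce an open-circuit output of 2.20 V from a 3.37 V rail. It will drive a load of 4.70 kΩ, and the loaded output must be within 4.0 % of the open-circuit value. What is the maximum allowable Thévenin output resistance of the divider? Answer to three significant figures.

Loading drop = R_th/(R_th + R_L) ≤ 0.0400, so R_th ≤ R_L · ε/(1−ε) = 4.70 kΩ × 0.0400/0.9600 = 196 Ω.
(Any R1, R2 with R2/(R1+R2) = 0.653 and R1‖R2 ≤ 196 Ω will meet the spec.)

R_th ≤ 196 Ω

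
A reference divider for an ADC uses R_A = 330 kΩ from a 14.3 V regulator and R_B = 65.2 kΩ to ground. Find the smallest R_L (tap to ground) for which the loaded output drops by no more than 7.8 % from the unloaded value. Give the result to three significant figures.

R_L(min) ≈ 644 kΩ

Output resistance R_th = R_A‖R_B = (330 × 65.2)/395.2 = 54.44 kΩ.
The fractional drop is R_th/(R_th + R_L); requiring this ≤ 0.0780 gives R_L ≥ R_th(1/0.0780 − 1) = 54.44 × 11.82 = 644 kΩ.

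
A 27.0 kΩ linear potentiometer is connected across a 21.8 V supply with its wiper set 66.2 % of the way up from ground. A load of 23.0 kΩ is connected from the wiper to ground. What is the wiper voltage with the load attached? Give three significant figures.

V ≈ 11.4 V

The wiper splits the pot into (1−α)R = 9.126 kΩ above and αR = 17.87 kΩ below.
Lower section ‖ load = 10.06 kΩ.
V_wiper = 21.8 × 10.06/(9.126 + 10.06) = 11.4 V.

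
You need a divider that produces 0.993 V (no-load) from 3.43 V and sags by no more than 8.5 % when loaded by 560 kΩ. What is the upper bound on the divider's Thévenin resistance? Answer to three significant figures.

R_th ≤ 52.0 kΩ

Loading drop = R_th/(R_th + R_L) ≤ 0.0850, so R_th ≤ R_L · ε/(1−ε) = 560 kΩ × 0.0850/0.9150 = 52.0 kΩ.
(Any R1, R2 with R2/(R1+R2) = 0.290 and R1‖R2 ≤ 52.0 kΩ will meet the spec.)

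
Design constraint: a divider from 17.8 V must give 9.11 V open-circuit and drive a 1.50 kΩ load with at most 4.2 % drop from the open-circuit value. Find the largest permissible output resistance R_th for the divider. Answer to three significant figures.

R_th ≤ 65.8 Ω

Loading drop = R_th/(R_th + R_L) ≤ 0.0420, so R_th ≤ R_L · ε/(1−ε) = 1.50 kΩ × 0.0420/0.9580 = 65.8 Ω.
(Any R1, R2 with R2/(R1+R2) = 0.512 and R1‖R2 ≤ 65.8 Ω will meet the spec.)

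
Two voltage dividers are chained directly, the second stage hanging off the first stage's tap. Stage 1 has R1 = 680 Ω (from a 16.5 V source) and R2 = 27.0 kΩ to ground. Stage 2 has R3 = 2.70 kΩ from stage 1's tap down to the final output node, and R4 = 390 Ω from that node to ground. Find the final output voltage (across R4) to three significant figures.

V_out ≈ 1.67 V

Stage 2 presents R3+R4 = 3090 Ω as a load on stage 1's tap.
Stage 1's lower leg becomes R2‖(R3+R4) = 2773 Ω, so V_mid = 16.5 × 2773/3453 = 13.25 V.
Stage 2 is itself unloaded: V_out = V_mid × R4/(R3+R4) = 13.25 × 390/3090 = 1.67 V.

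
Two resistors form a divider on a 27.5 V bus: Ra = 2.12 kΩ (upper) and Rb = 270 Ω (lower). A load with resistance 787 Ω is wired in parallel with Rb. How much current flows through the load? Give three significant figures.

I_L ≈ 3.03 mA

Rb‖R_L = 201.0 Ω; V_out = 27.5 × 201.0/2321 = 2.382 V.
I_L = V_out / R_L = 2.382 / 787 Ω = 3.03 mA.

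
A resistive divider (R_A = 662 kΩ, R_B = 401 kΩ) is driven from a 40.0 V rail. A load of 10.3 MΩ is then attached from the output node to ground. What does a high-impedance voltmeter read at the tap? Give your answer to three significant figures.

V_out ≈ 14.7 V

The load sits in parallel with R_B: R_B‖R_L = (401 × 10300) / (401 + 10300) = 386.0 kΩ.
V_out = 40.0 × 386.0 / (662 + 386.0) = 40.0 × 386.0/1048 = 14.7 V.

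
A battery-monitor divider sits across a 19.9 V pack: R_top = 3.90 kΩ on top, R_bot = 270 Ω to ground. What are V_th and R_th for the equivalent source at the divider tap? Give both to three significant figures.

V_th is the open-circuit tap voltage: 19.9 × 270/(3900 + 270) = 1.29 V.
With the supply zeroed, R_top and R_bot appear in parallel from the tap: R_th = R_top‖R_bot = (3900 × 270)/4170 = 253 Ω.

V_th = 1.29 V, R_th = 253 Ω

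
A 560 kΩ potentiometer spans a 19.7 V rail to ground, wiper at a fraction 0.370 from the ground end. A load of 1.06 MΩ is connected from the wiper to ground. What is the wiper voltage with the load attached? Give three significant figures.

The wiper splits the pot into (1−α)R = 352.8 kΩ above and αR = 207.2 kΩ below.
Lower section ‖ load = 173.3 kΩ.
V_wiper = 19.7 × 173.3/(352.8 + 173.3) = 6.49 V.

V ≈ 6.49 V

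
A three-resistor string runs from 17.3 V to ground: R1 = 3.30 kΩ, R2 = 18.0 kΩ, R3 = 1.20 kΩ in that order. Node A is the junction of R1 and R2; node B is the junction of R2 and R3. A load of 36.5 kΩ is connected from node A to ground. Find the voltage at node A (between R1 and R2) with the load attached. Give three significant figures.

Below node A the series string R2+R3 = 19.20 kΩ sits in parallel with the 36.5 kΩ load: 12.58 kΩ.
V_A = 17.3 × 12.58/(3.30 + 12.58) = 13.7 V.

V ≈ 13.7 V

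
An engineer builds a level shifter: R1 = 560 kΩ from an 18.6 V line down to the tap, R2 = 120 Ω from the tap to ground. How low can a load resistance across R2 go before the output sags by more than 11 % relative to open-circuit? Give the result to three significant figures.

Output resistance R_th = R1‖R2 = (560000 × 120)/560100 = 120.0 Ω.
The fractional drop is R_th/(R_th + R_L); requiring this ≤ 0.110 gives R_L ≥ R_th(1/0.110 − 1) = 120.0 × 8.091 = 971 Ω.

R_L(min) ≈ 971 Ω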